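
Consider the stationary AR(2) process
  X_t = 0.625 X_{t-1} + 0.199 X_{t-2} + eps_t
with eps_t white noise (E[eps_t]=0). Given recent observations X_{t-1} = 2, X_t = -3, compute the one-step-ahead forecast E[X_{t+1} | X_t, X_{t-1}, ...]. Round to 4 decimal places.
E[X_{t+1} \mid \mathcal F_t] = -1.4770

For an AR(p) model X_t = c + sum_i phi_i X_{t-i} + eps_t, the
one-step-ahead conditional mean is
  E[X_{t+1} | X_t, ...] = c + sum_i phi_i X_{t+1-i}.
Substitute known values:
  E[X_{t+1} | ...] = (0.625) * (-3) + (0.199) * (2)
                   = -1.4770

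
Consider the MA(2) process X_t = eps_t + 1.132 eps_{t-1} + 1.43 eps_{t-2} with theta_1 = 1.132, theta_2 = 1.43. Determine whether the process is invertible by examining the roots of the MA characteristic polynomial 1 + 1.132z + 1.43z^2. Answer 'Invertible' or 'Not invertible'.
\text{Not invertible}

The MA(q) characteristic polynomial is P(z) = 1 + 1.132z + 1.43z^2.
Invertibility requires all roots to lie outside the unit circle, i.e. |z| > 1 for every root.
Set 1 + (1.132) z + (1.43) z^2 = 0, i.e. a z^2 + b z + c = 0 with a = 1.43, b = 1.132, c = 1.
Discriminant D = b^2 - 4ac = (1.132)^2 - 4*(1.43)*1 = 1.281424 - (5.72) = -4.438576.
D < 0, so the roots are the complex-conjugate pair z = (-b +/- i sqrt(-D)) / (2a) = -0.3958 +/- 0.7366i.
For a conjugate pair |z|^2 = z * conj(z) = (product of roots) = c/a = 1/(1.43) = 0.699301, so |z| = sqrt(0.699301) = 0.8362 for both roots.
Moduli of all roots: 0.8362, 0.8362.
All moduli strictly greater than 1? No.
Verdict: Not invertible.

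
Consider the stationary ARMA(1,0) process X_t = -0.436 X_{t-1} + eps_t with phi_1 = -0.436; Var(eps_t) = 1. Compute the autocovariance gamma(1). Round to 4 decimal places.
\gamma(1) = -0.5383

Multiply the model equation by X_{t-k} and take expectations. With theta_0 = psi_0 = 1 and psi_j the MA(infinity) weights, this gives
  gamma(k) - sum_i phi_i gamma(k-i) = c_k,
  c_k = sigma^2 * sum_{j=k..q} theta_j psi_{j-k}   (c_k = 0 for k > q),
using gamma(-m) = gamma(m).
Pure AR (q = 0): c_0 = sigma^2 = 1, c_k = 0 for k >= 1.
Equations for k = 0 and k = 1 (AR order 1):
  gamma(0) = phi_1 gamma(1) + c_0
  gamma(1) = phi_1 gamma(0) + c_1
Substituting the second into the first: gamma(0) (1 - phi_1^2) = c_0 + phi_1 c_1, so
  gamma(0) = c_0 / (1 - phi_1^2) = 1 / (1 - (-0.436)^2) = 1 / 0.809904 = 1.234714.
  gamma(1) = phi_1 gamma(0) = (-0.436)(1.234714) = -0.538335.
Therefore gamma(1) = -0.5383 (to 4 decimal places).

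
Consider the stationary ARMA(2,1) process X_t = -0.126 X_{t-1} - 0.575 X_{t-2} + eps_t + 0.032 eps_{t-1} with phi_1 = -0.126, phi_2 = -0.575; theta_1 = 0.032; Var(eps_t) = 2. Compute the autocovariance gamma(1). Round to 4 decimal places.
\gamma(1) = -0.1989

Multiply the model equation by X_{t-k} and take expectations. With theta_0 = psi_0 = 1 and psi_j the MA(infinity) weights, this gives
  gamma(k) - sum_i phi_i gamma(k-i) = c_k,
  c_k = sigma^2 * sum_{j=k..q} theta_j psi_{j-k}   (c_k = 0 for k > q),
using gamma(-m) = gamma(m).
psi-weights needed (psi_j = theta_j + sum_i phi_i psi_{j-i}):
  psi_1 = theta_1 + phi_1 = 0.032 + (-0.126) = -0.094
Right-hand sides:
  c_0 = sigma^2 (1 + theta_1 psi_1) = 2 * (1 + (0.032)(-0.094)) = 2 * 0.996992 = 1.993984
  c_1 = sigma^2 theta_1 = 2 * (0.032) = 0.064
  c_2 = 0
Equations for k = 0, 1, 2 (AR order 2, c_2 = 0):
  (E0) gamma(0) = phi_1 gamma(1) + phi_2 gamma(2) + c_0
  (E1) gamma(1) = phi_1 gamma(0) + phi_2 gamma(1) + c_1
  (E2) gamma(2) = phi_1 gamma(1) + phi_2 gamma(0)
From (E1): gamma(1) = A gamma(0) + B with
  A = phi_1 / (1 - phi_2) = -0.126 / 1.575 = -0.08,   B = c_1 / (1 - phi_2) = 0.064 / 1.575 = 0.040635.
Insert (E2) into (E0): gamma(0) (1 - phi_2^2) = phi_1 (1 + phi_2) gamma(1) + c_0.
  phi_1 (1 + phi_2) = (-0.126)(0.425) = -0.05355,   1 - phi_2^2 = 0.669375.
Replace gamma(1) by A gamma(0) + B and collect gamma(0):
  gamma(0) [0.669375 - (-0.05355)(-0.08)] = (-0.05355)(0.040635) + 1.993984
  gamma(0) * 0.665091 = 1.991808
  gamma(0) = 1.991808 / 0.665091 = 2.99479.
  gamma(1) = A gamma(0) + B = (-0.08)(2.99479) + (0.040635) = -0.198948.
Therefore gamma(1) = -0.1989 (to 4 decimal places).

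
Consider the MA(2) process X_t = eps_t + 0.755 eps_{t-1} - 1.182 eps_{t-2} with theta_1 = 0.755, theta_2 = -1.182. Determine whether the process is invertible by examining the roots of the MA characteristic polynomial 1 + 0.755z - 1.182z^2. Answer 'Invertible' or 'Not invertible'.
\text{Not invertible}

The MA(q) characteristic polynomial is P(z) = 1 + 0.755z - 1.182z^2.
Invertibility requires all roots to lie outside the unit circle, i.e. |z| > 1 for every root.
Set 1 + (0.755) z + (-1.182) z^2 = 0, i.e. a z^2 + b z + c = 0 with a = -1.182, b = 0.755, c = 1.
Discriminant D = b^2 - 4ac = (0.755)^2 - 4*(-1.182)*1 = 0.570025 - (-4.728) = 5.298025.
D >= 0, so the roots are real: z = (-b +/- sqrt(D)) / (2a) = (-0.755 +/- 2.301744) / (-2.364).
  z_1 = (-0.755 + 2.301744) / (-2.364) = -0.6543,   |z_1| = 0.6543.
  z_2 = (-0.755 - 2.301744) / (-2.364) = 1.293,   |z_2| = 1.293.
Moduli of all roots: 0.6543, 1.2930.
All moduli strictly greater than 1? No.
Verdict: Not invertible.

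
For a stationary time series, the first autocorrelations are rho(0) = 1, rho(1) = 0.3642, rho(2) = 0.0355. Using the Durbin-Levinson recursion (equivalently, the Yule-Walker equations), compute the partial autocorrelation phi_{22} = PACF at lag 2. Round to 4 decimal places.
\phi_{22} = -0.1120

The PACF at lag k is phi_{kk}, the last component of the solution
to the Yule-Walker system G_k phi = r_k where
  (G_k)_{ij} = rho(|i - j|), (r_k)_i = rho(i), i,j = 1..k.
Equivalently, Durbin-Levinson gives phi_{kk} iteratively:
  phi_{11} = rho(1)
  phi_{kk} = [rho(k) - sum_{j=1..k-1} phi_{k-1,j} rho(k-j)]
            / [1 - sum_{j=1..k-1} phi_{k-1,j} rho(j)],
  phi_{k,j} = phi_{k-1,j} - phi_{kk} phi_{k-1,k-j},  j = 1..k-1.
Step k = 1:
  phi_11 = rho(1) = 0.3642.
Step k = 2:
  phi_22 = [rho(2) - phi_11 rho(1)] / [1 - phi_11 rho(1)] = [0.0355 - (0.3642)(0.3642)] / [1 - (0.3642)(0.3642)]
         = -0.09714164 / 0.86735836 = -0.112.
Therefore phi_{22} = -0.1120.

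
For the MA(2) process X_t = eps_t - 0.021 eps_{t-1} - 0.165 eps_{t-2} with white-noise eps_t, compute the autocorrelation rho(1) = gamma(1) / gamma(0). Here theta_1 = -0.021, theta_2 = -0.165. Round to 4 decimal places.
\rho(1) = -0.0171

For an MA(q) process with theta_0 = 1, the autocovariance is
  gamma(k) = sigma^2 * sum_{i=0..q-k} theta_i * theta_{i+k},
and rho(k) = gamma(k) / gamma(0). Sigma^2 cancels.
  numerator   = (1)*(-0.021) + (-0.021)*(-0.165) = -0.017535.
  denominator = (1)^2 + (-0.021)^2 + (-0.165)^2 = 1.027666.
  rho(1) = -0.017535 / 1.027666 = -0.0171.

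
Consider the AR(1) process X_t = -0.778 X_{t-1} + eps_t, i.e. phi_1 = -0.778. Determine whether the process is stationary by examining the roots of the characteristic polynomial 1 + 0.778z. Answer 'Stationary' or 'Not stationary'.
\text{Stationary}

The AR(p) characteristic polynomial is P(z) = 1 + 0.778z.
Stationarity requires all roots to lie outside the unit circle, i.e. |z| > 1 for every root.
This is linear in z: 1 + (0.778) z = 0  =>  z = -1/(0.778) = -1.285347,  |z| = 1.285347.
Moduli of all roots: 1.2853.
All moduli strictly greater than 1? Yes.
Verdict: Stationary.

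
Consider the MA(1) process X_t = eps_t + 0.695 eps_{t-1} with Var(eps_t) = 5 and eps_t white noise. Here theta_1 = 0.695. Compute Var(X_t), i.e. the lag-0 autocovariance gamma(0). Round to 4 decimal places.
\gamma(0) = 7.4151

For an MA(q) process X_t = eps_t + sum_i theta_i eps_{t-i} with
Var(eps_t) = sigma^2, the variance is
  gamma(0) = sigma^2 * (1 + sum_i theta_i^2).
  sum_i theta_i^2 = (0.695)^2 = 0.483025.
  gamma(0) = 5 * (1 + 0.483025) = 5 * 1.483025 = 7.415125, which rounds to 7.4151.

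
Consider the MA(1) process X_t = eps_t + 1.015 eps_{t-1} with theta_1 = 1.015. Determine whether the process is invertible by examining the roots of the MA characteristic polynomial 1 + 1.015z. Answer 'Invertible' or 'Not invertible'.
\text{Not invertible}

The MA(q) characteristic polynomial is P(z) = 1 + 1.015z.
Invertibility requires all roots to lie outside the unit circle, i.e. |z| > 1 for every root.
This is linear in z: 1 + (1.015) z = 0  =>  z = -1/(1.015) = -0.985222,  |z| = 0.985222.
Moduli of all roots: 0.9852.
All moduli strictly greater than 1? No.
Verdict: Not invertible.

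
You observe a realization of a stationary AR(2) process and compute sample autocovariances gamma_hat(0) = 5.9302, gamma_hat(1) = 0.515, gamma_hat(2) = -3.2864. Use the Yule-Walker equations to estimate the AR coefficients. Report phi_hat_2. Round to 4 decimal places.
\hat\phi_{2} = -0.5660

The Yule-Walker equations for an AR(p) process read, in matrix form,
  Gamma_p phi = r_p,   with   (Gamma_p)_{ij} = gamma(|i - j|),
                       (r_p)_i = gamma(i),   i,j = 1..p.
Substitute the sample gammas (Toeplitz matrix and right-hand side of size 2):
  Gamma_p = [[5.9302, 0.515], [0.515, 5.9302]]
  r_p     = [0.515, -3.2864]
Written out:
  5.9302 phi_1 + 0.515 phi_2 = 0.515
  0.515 phi_1 + 5.9302 phi_2 = -3.2864
Solve by Cramer's rule:
  det = gamma(0)^2 - gamma(1)^2 = (5.9302)^2 - (0.515)^2 = 35.16727204 - 0.265225 = 34.90204704
  phi_hat_1 = [gamma(1) gamma(0) - gamma(1) gamma(2)] / det = [(0.515)(5.9302) - (0.515)(-3.2864)] / 34.90204704 = 4.746549 / 34.90204704 = 0.136
  phi_hat_2 = [gamma(0) gamma(2) - gamma(1)^2] / det = [(5.9302)(-3.2864) - (0.515)^2] / 34.90204704 = -19.75423428 / 34.90204704 = -0.566
So phi_hat = [0.1360, -0.5660].
Therefore phi_hat_2 = -0.5660.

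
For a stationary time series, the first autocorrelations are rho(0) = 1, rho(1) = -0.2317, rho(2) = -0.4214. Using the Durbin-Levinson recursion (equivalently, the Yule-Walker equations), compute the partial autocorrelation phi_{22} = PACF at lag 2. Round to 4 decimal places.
\phi_{22} = -0.5020

The PACF at lag k is phi_{kk}, the last component of the solution
to the Yule-Walker system G_k phi = r_k where
  (G_k)_{ij} = rho(|i - j|), (r_k)_i = rho(i), i,j = 1..k.
Equivalently, Durbin-Levinson gives phi_{kk} iteratively:
  phi_{11} = rho(1)
  phi_{kk} = [rho(k) - sum_{j=1..k-1} phi_{k-1,j} rho(k-j)]
            / [1 - sum_{j=1..k-1} phi_{k-1,j} rho(j)],
  phi_{k,j} = phi_{k-1,j} - phi_{kk} phi_{k-1,k-j},  j = 1..k-1.
Step k = 1:
  phi_11 = rho(1) = -0.2317.
Step k = 2:
  phi_22 = [rho(2) - phi_11 rho(1)] / [1 - phi_11 rho(1)] = [-0.4214 - (-0.2317)(-0.2317)] / [1 - (-0.2317)(-0.2317)]
         = -0.47508489 / 0.94631511 = -0.502.
Therefore phi_{22} = -0.5020.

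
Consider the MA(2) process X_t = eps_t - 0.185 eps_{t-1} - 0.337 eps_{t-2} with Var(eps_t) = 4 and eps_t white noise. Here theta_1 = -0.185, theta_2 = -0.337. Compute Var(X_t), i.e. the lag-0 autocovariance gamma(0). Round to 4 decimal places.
\gamma(0) = 4.5912

For an MA(q) process X_t = eps_t + sum_i theta_i eps_{t-i} with
Var(eps_t) = sigma^2, the variance is
  gamma(0) = sigma^2 * (1 + sum_i theta_i^2).
  sum_i theta_i^2 = (-0.185)^2 + (-0.337)^2 = 0.034225 + 0.113569 = 0.147794.
  gamma(0) = 4 * (1 + 0.147794) = 4 * 1.147794 = 4.591176, which rounds to 4.5912.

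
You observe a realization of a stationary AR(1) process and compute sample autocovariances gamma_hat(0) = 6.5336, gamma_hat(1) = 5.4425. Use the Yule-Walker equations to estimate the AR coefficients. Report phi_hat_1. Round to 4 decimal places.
\hat\phi_{1} = 0.8330

The Yule-Walker equations for an AR(p) process read, in matrix form,
  Gamma_p phi = r_p,   with   (Gamma_p)_{ij} = gamma(|i - j|),
                       (r_p)_i = gamma(i),   i,j = 1..p.
Substitute the sample gammas (Toeplitz matrix and right-hand side of size 1):
  Gamma_p = [[6.5336]]
  r_p     = [5.4425]
With p = 1 this is the single equation gamma(0) phi_1 = gamma(1):
  phi_hat_1 = gamma(1) / gamma(0) = 5.4425 / 6.5336 = 0.8330.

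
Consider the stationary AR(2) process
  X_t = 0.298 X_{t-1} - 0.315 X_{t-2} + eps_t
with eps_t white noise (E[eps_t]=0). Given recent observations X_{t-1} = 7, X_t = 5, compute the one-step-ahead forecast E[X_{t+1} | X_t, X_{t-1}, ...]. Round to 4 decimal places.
E[X_{t+1} \mid \mathcal F_t] = -0.7150

For an AR(p) model X_t = c + sum_i phi_i X_{t-i} + eps_t, the
one-step-ahead conditional mean is
  E[X_{t+1} | X_t, ...] = c + sum_i phi_i X_{t+1-i}.
Substitute known values:
  E[X_{t+1} | ...] = (0.298) * (5) + (-0.315) * (7)
                   = -0.7150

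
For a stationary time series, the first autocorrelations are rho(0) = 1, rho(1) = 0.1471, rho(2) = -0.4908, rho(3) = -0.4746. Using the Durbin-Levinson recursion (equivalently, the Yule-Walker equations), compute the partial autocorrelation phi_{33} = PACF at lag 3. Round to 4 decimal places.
\phi_{33} = -0.4050

The PACF at lag k is phi_{kk}, the last component of the solution
to the Yule-Walker system G_k phi = r_k where
  (G_k)_{ij} = rho(|i - j|), (r_k)_i = rho(i), i,j = 1..k.
Equivalently, Durbin-Levinson gives phi_{kk} iteratively:
  phi_{11} = rho(1)
  phi_{kk} = [rho(k) - sum_{j=1..k-1} phi_{k-1,j} rho(k-j)]
            / [1 - sum_{j=1..k-1} phi_{k-1,j} rho(j)],
  phi_{k,j} = phi_{k-1,j} - phi_{kk} phi_{k-1,k-j},  j = 1..k-1.
Step k = 1:
  phi_11 = rho(1) = 0.1471.
Step k = 2:
  phi_22 = [rho(2) - phi_11 rho(1)] / [1 - phi_11 rho(1)] = [-0.4908 - (0.1471)(0.1471)] / [1 - (0.1471)(0.1471)]
         = -0.51243841 / 0.97836159 = -0.523772.
  Update: phi_21 = phi_11 - phi_22 phi_11 = 0.1471 - (-0.523772)(0.1471) = 0.224147.
Step k = 3:
  phi_33 = [rho(3) - phi_21 rho(2) - phi_22 rho(1)] / [1 - phi_21 rho(1) - phi_22 rho(2)]
    numerator   = -0.4746 - (0.224147)(-0.4908) - (-0.523772)(0.1471) = -0.28754186
    denominator = 1 - (0.224147)(0.1471) - (-0.523772)(-0.4908) = 0.7099607
  phi_33 = -0.28754186 / 0.7099607 = -0.405.
Therefore phi_{33} = -0.4050.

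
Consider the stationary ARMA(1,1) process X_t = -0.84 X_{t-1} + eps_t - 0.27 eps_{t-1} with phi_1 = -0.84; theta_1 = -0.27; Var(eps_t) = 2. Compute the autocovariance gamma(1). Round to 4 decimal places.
\gamma(1) = -9.2510

Multiply the model equation by X_{t-k} and take expectations. With theta_0 = psi_0 = 1 and psi_j the MA(infinity) weights, this gives
  gamma(k) - sum_i phi_i gamma(k-i) = c_k,
  c_k = sigma^2 * sum_{j=k..q} theta_j psi_{j-k}   (c_k = 0 for k > q),
using gamma(-m) = gamma(m).
psi-weights needed (psi_j = theta_j + sum_i phi_i psi_{j-i}):
  psi_1 = theta_1 + phi_1 = -0.27 + (-0.84) = -1.11
Right-hand sides:
  c_0 = sigma^2 (1 + theta_1 psi_1) = 2 * (1 + (-0.27)(-1.11)) = 2 * 1.2997 = 2.5994
  c_1 = sigma^2 theta_1 = 2 * (-0.27) = -0.54
  c_2 = 0
Equations for k = 0 and k = 1 (AR order 1):
  gamma(0) = phi_1 gamma(1) + c_0
  gamma(1) = phi_1 gamma(0) + c_1
Substituting the second into the first: gamma(0) (1 - phi_1^2) = c_0 + phi_1 c_1, so
  gamma(0) = (c_0 + phi_1 c_1) / (1 - phi_1^2) = (2.5994 + (-0.84)(-0.54)) / (1 - (-0.84)^2) = 3.053 / 0.2944 = 10.370245.
  gamma(1) = phi_1 gamma(0) + c_1 = (-0.84)(10.370245) + (-0.54) = -9.251005.
Therefore gamma(1) = -9.2510 (to 4 decimal places).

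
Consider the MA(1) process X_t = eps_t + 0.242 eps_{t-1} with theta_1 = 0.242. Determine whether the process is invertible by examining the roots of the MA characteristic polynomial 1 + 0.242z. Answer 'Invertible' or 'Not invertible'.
\text{Invertible}

The MA(q) characteristic polynomial is P(z) = 1 + 0.242z.
Invertibility requires all roots to lie outside the unit circle, i.e. |z| > 1 for every root.
This is linear in z: 1 + (0.242) z = 0  =>  z = -1/(0.242) = -4.132231,  |z| = 4.132231.
Moduli of all roots: 4.1322.
All moduli strictly greater than 1? Yes.
Verdict: Invertible.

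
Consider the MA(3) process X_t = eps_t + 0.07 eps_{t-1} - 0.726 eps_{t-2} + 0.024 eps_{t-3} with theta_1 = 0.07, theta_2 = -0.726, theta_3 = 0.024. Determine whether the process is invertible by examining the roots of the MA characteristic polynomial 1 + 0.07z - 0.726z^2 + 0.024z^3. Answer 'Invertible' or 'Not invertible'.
\text{Invertible}

The MA(q) characteristic polynomial is P(z) = 1 + 0.07z - 0.726z^2 + 0.024z^3.
Invertibility requires all roots to lie outside the unit circle, i.e. |z| > 1 for every root.
Degree 3: look for a simple real root z0 first, then factor out (1 - z/z0) and solve the remaining quadratic.
Testing z0 = 1.25: P(1.25) = 1 + (0.07)(1.25) + (-0.726)(1.25)^2 + (0.024)(1.25)^3
  = 1 + (0.0875) + (-1.134375) + (0.046875) = 0.  So z_0 = 1.25 is a root, |z_0| = 1.25.
Divide out the factor (1 - 0.8 z) = (1 - z/z0) (since 1/z0 = 0.8):
  P(z) = (1 - 0.8 z)(1 + (0.87) z + (-0.03) z^2)
  [check: z-coef 0.87 - (0.8) = 0.07; z^2-coef -0.03 - (0.8)(0.87) = -0.726; z^3-coef -(0.8)(-0.03) = 0.024.]
Remaining roots from the quadratic factor 1 + (0.87) z + (-0.03) z^2:
  Set 1 + (0.87) z + (-0.03) z^2 = 0, i.e. a z^2 + b z + c = 0 with a = -0.03, b = 0.87, c = 1.
  Discriminant D = b^2 - 4ac = (0.87)^2 - 4*(-0.03)*1 = 0.7569 - (-0.12) = 0.8769.
  D >= 0, so the roots are real: z = (-b +/- sqrt(D)) / (2a) = (-0.87 +/- 0.936429) / (-0.06).
    z_1 = (-0.87 + 0.936429) / (-0.06) = -1.1072,   |z_1| = 1.1072.
    z_2 = (-0.87 - 0.936429) / (-0.06) = 30.1072,   |z_2| = 30.1072.
Moduli of all roots: 1.2500, 1.1072, 30.1072.
All moduli strictly greater than 1? Yes.
Verdict: Invertible.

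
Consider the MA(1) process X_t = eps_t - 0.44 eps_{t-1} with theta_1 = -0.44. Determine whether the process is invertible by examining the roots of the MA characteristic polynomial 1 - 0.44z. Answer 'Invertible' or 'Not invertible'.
\text{Invertible}

The MA(q) characteristic polynomial is P(z) = 1 - 0.44z.
Invertibility requires all roots to lie outside the unit circle, i.e. |z| > 1 for every root.
This is linear in z: 1 + (-0.44) z = 0  =>  z = -1/(-0.44) = 2.272727,  |z| = 2.272727.
Moduli of all roots: 2.2727.
All moduli strictly greater than 1? Yes.
Verdict: Invertible.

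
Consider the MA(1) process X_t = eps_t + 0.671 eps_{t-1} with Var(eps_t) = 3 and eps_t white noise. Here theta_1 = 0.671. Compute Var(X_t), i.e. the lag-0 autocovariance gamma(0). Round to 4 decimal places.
\gamma(0) = 4.3507

For an MA(q) process X_t = eps_t + sum_i theta_i eps_{t-i} with
Var(eps_t) = sigma^2, the variance is
  gamma(0) = sigma^2 * (1 + sum_i theta_i^2).
  sum_i theta_i^2 = (0.671)^2 = 0.450241.
  gamma(0) = 3 * (1 + 0.450241) = 3 * 1.450241 = 4.350723, which rounds to 4.3507.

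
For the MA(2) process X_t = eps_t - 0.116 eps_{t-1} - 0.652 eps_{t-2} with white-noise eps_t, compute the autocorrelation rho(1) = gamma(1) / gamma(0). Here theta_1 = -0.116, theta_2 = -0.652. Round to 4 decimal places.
\rho(1) = -0.0281

For an MA(q) process with theta_0 = 1, the autocovariance is
  gamma(k) = sigma^2 * sum_{i=0..q-k} theta_i * theta_{i+k},
and rho(k) = gamma(k) / gamma(0). Sigma^2 cancels.
  numerator   = (1)*(-0.116) + (-0.116)*(-0.652) = -0.040368.
  denominator = (1)^2 + (-0.116)^2 + (-0.652)^2 = 1.43856.
  rho(1) = -0.040368 / 1.43856 = -0.0281.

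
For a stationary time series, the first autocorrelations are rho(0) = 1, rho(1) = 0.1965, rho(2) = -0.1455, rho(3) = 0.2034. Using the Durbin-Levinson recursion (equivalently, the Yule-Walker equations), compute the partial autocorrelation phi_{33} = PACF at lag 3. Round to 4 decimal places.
\phi_{33} = 0.2970

The PACF at lag k is phi_{kk}, the last component of the solution
to the Yule-Walker system G_k phi = r_k where
  (G_k)_{ij} = rho(|i - j|), (r_k)_i = rho(i), i,j = 1..k.
Equivalently, Durbin-Levinson gives phi_{kk} iteratively:
  phi_{11} = rho(1)
  phi_{kk} = [rho(k) - sum_{j=1..k-1} phi_{k-1,j} rho(k-j)]
            / [1 - sum_{j=1..k-1} phi_{k-1,j} rho(j)],
  phi_{k,j} = phi_{k-1,j} - phi_{kk} phi_{k-1,k-j},  j = 1..k-1.
Step k = 1:
  phi_11 = rho(1) = 0.1965.
Step k = 2:
  phi_22 = [rho(2) - phi_11 rho(1)] / [1 - phi_11 rho(1)] = [-0.1455 - (0.1965)(0.1965)] / [1 - (0.1965)(0.1965)]
         = -0.18411225 / 0.96138775 = -0.191507.
  Update: phi_21 = phi_11 - phi_22 phi_11 = 0.1965 - (-0.191507)(0.1965) = 0.234131.
Step k = 3:
  phi_33 = [rho(3) - phi_21 rho(2) - phi_22 rho(1)] / [1 - phi_21 rho(1) - phi_22 rho(2)]
    numerator   = 0.2034 - (0.234131)(-0.1455) - (-0.191507)(0.1965) = 0.27509715
    denominator = 1 - (0.234131)(0.1965) - (-0.191507)(-0.1455) = 0.92612901
  phi_33 = 0.27509715 / 0.92612901 = 0.297.
Therefore phi_{33} = 0.2970.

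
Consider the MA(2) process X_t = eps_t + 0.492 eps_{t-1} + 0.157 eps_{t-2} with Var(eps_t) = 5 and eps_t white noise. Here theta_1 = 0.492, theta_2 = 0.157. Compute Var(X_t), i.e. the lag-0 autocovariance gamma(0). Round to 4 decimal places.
\gamma(0) = 6.3336

For an MA(q) process X_t = eps_t + sum_i theta_i eps_{t-i} with
Var(eps_t) = sigma^2, the variance is
  gamma(0) = sigma^2 * (1 + sum_i theta_i^2).
  sum_i theta_i^2 = (0.492)^2 + (0.157)^2 = 0.242064 + 0.024649 = 0.266713.
  gamma(0) = 5 * (1 + 0.266713) = 5 * 1.266713 = 6.333565, which rounds to 6.3336.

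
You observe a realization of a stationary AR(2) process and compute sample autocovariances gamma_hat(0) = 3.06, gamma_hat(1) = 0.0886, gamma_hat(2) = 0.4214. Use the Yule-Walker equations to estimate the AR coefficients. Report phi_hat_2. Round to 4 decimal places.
\hat\phi_{2} = 0.1370

The Yule-Walker equations for an AR(p) process read, in matrix form,
  Gamma_p phi = r_p,   with   (Gamma_p)_{ij} = gamma(|i - j|),
                       (r_p)_i = gamma(i),   i,j = 1..p.
Substitute the sample gammas (Toeplitz matrix and right-hand side of size 2):
  Gamma_p = [[3.06, 0.0886], [0.0886, 3.06]]
  r_p     = [0.0886, 0.4214]
Written out:
  3.06 phi_1 + 0.0886 phi_2 = 0.0886
  0.0886 phi_1 + 3.06 phi_2 = 0.4214
Solve by Cramer's rule:
  det = gamma(0)^2 - gamma(1)^2 = (3.06)^2 - (0.0886)^2 = 9.3636 - 0.00784996 = 9.35575004
  phi_hat_1 = [gamma(1) gamma(0) - gamma(1) gamma(2)] / det = [(0.0886)(3.06) - (0.0886)(0.4214)] / 9.35575004 = 0.23377996 / 9.35575004 = 0.025
  phi_hat_2 = [gamma(0) gamma(2) - gamma(1)^2] / det = [(3.06)(0.4214) - (0.0886)^2] / 9.35575004 = 1.28163404 / 9.35575004 = 0.137
So phi_hat = [0.0250, 0.1370].
Therefore phi_hat_2 = 0.1370.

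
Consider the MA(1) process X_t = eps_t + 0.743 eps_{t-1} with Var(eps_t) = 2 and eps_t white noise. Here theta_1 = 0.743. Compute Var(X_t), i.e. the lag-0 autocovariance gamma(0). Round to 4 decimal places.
\gamma(0) = 3.1041

For an MA(q) process X_t = eps_t + sum_i theta_i eps_{t-i} with
Var(eps_t) = sigma^2, the variance is
  gamma(0) = sigma^2 * (1 + sum_i theta_i^2).
  sum_i theta_i^2 = (0.743)^2 = 0.552049.
  gamma(0) = 2 * (1 + 0.552049) = 2 * 1.552049 = 3.104098, which rounds to 3.1041.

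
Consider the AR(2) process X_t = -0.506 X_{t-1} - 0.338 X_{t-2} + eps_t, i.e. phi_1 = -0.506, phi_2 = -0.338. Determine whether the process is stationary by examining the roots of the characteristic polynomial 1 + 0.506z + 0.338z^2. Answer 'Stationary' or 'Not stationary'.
\text{Stationary}

The AR(p) characteristic polynomial is P(z) = 1 + 0.506z + 0.338z^2.
Stationarity requires all roots to lie outside the unit circle, i.e. |z| > 1 for every root.
Set 1 + (0.506) z + (0.338) z^2 = 0, i.e. a z^2 + b z + c = 0 with a = 0.338, b = 0.506, c = 1.
Discriminant D = b^2 - 4ac = (0.506)^2 - 4*(0.338)*1 = 0.256036 - (1.352) = -1.095964.
D < 0, so the roots are the complex-conjugate pair z = (-b +/- i sqrt(-D)) / (2a) = -0.7485 +/- 1.5486i.
For a conjugate pair |z|^2 = z * conj(z) = (product of roots) = c/a = 1/(0.338) = 2.95858, so |z| = sqrt(2.95858) = 1.7201 for both roots.
Moduli of all roots: 1.7201, 1.7201.
All moduli strictly greater than 1? Yes.
Verdict: Stationary.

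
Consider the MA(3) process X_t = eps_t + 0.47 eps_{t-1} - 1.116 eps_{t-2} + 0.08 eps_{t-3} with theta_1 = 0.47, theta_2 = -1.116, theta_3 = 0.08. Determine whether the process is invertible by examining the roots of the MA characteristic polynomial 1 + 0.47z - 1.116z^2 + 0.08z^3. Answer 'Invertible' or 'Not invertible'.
\text{Not invertible}

The MA(q) characteristic polynomial is P(z) = 1 + 0.47z - 1.116z^2 + 0.08z^3.
Invertibility requires all roots to lie outside the unit circle, i.e. |z| > 1 for every root.
Degree 3: look for a simple real root z0 first, then factor out (1 - z/z0) and solve the remaining quadratic.
Testing z0 = 1.25: P(1.25) = 1 + (0.47)(1.25) + (-1.116)(1.25)^2 + (0.08)(1.25)^3
  = 1 + (0.5875) + (-1.74375) + (0.15625) = 0.  So z_0 = 1.25 is a root, |z_0| = 1.25.
Divide out the factor (1 - 0.8 z) = (1 - z/z0) (since 1/z0 = 0.8):
  P(z) = (1 - 0.8 z)(1 + (1.27) z + (-0.1) z^2)
  [check: z-coef 1.27 - (0.8) = 0.47; z^2-coef -0.1 - (0.8)(1.27) = -1.116; z^3-coef -(0.8)(-0.1) = 0.08.]
Remaining roots from the quadratic factor 1 + (1.27) z + (-0.1) z^2:
  Set 1 + (1.27) z + (-0.1) z^2 = 0, i.e. a z^2 + b z + c = 0 with a = -0.1, b = 1.27, c = 1.
  Discriminant D = b^2 - 4ac = (1.27)^2 - 4*(-0.1)*1 = 1.6129 - (-0.4) = 2.0129.
  D >= 0, so the roots are real: z = (-b +/- sqrt(D)) / (2a) = (-1.27 +/- 1.418767) / (-0.2).
    z_1 = (-1.27 + 1.418767) / (-0.2) = -0.7438,   |z_1| = 0.7438.
    z_2 = (-1.27 - 1.418767) / (-0.2) = 13.4438,   |z_2| = 13.4438.
Moduli of all roots: 1.2500, 0.7438, 13.4438.
All moduli strictly greater than 1? No.
Verdict: Not invertible.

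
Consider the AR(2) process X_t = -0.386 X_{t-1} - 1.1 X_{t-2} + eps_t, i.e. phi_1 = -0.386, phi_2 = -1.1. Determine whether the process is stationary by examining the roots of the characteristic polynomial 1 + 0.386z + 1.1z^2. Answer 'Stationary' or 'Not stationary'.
\text{Not stationary}

The AR(p) characteristic polynomial is P(z) = 1 + 0.386z + 1.1z^2.
Stationarity requires all roots to lie outside the unit circle, i.e. |z| > 1 for every root.
Set 1 + (0.386) z + (1.1) z^2 = 0, i.e. a z^2 + b z + c = 0 with a = 1.1, b = 0.386, c = 1.
Discriminant D = b^2 - 4ac = (0.386)^2 - 4*(1.1)*1 = 0.148996 - (4.4) = -4.251004.
D < 0, so the roots are the complex-conjugate pair z = (-b +/- i sqrt(-D)) / (2a) = -0.1755 +/- 0.9372i.
For a conjugate pair |z|^2 = z * conj(z) = (product of roots) = c/a = 1/(1.1) = 0.909091, so |z| = sqrt(0.909091) = 0.9535 for both roots.
Moduli of all roots: 0.9535, 0.9535.
All moduli strictly greater than 1? No.
Verdict: Not stationary.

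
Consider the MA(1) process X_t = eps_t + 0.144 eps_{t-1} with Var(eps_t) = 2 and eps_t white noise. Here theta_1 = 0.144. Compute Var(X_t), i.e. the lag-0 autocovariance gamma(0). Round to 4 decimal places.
\gamma(0) = 2.0415

For an MA(q) process X_t = eps_t + sum_i theta_i eps_{t-i} with
Var(eps_t) = sigma^2, the variance is
  gamma(0) = sigma^2 * (1 + sum_i theta_i^2).
  sum_i theta_i^2 = (0.144)^2 = 0.020736.
  gamma(0) = 2 * (1 + 0.020736) = 2 * 1.020736 = 2.041472, which rounds to 2.0415.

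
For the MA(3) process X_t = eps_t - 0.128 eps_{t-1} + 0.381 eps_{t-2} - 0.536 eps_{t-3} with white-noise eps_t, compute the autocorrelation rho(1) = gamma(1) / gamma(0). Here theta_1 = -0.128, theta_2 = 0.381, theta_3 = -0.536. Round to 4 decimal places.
\rho(1) = -0.2630

For an MA(q) process with theta_0 = 1, the autocovariance is
  gamma(k) = sigma^2 * sum_{i=0..q-k} theta_i * theta_{i+k},
and rho(k) = gamma(k) / gamma(0). Sigma^2 cancels.
  numerator   = (1)*(-0.128) + (-0.128)*(0.381) + (0.381)*(-0.536) = -0.380984.
  denominator = (1)^2 + (-0.128)^2 + (0.381)^2 + (-0.536)^2 = 1.448841.
  rho(1) = -0.380984 / 1.448841 = -0.2630.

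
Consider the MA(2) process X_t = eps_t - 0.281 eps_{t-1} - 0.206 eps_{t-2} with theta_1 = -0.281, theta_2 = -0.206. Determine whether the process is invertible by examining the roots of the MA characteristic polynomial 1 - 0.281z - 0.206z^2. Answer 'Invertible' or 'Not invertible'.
\text{Invertible}

The MA(q) characteristic polynomial is P(z) = 1 - 0.281z - 0.206z^2.
Invertibility requires all roots to lie outside the unit circle, i.e. |z| > 1 for every root.
Set 1 + (-0.281) z + (-0.206) z^2 = 0, i.e. a z^2 + b z + c = 0 with a = -0.206, b = -0.281, c = 1.
Discriminant D = b^2 - 4ac = (-0.281)^2 - 4*(-0.206)*1 = 0.078961 - (-0.824) = 0.902961.
D >= 0, so the roots are real: z = (-b +/- sqrt(D)) / (2a) = (0.281 +/- 0.950243) / (-0.412).
  z_1 = (0.281 + 0.950243) / (-0.412) = -2.9885,   |z_1| = 2.9885.
  z_2 = (0.281 - 0.950243) / (-0.412) = 1.6244,   |z_2| = 1.6244.
Moduli of all roots: 2.9885, 1.6244.
All moduli strictly greater than 1? Yes.
Verdict: Invertible.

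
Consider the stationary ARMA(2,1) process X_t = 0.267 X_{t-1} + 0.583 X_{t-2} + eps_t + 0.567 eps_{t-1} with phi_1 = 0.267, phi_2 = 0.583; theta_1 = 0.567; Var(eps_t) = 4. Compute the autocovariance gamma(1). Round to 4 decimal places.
\gamma(1) = 18.9031

Multiply the model equation by X_{t-k} and take expectations. With theta_0 = psi_0 = 1 and psi_j the MA(infinity) weights, this gives
  gamma(k) - sum_i phi_i gamma(k-i) = c_k,
  c_k = sigma^2 * sum_{j=k..q} theta_j psi_{j-k}   (c_k = 0 for k > q),
using gamma(-m) = gamma(m).
psi-weights needed (psi_j = theta_j + sum_i phi_i psi_{j-i}):
  psi_1 = theta_1 + phi_1 = 0.567 + (0.267) = 0.834
Right-hand sides:
  c_0 = sigma^2 (1 + theta_1 psi_1) = 4 * (1 + (0.567)(0.834)) = 4 * 1.472878 = 5.891512
  c_1 = sigma^2 theta_1 = 4 * (0.567) = 2.268
  c_2 = 0
Equations for k = 0, 1, 2 (AR order 2, c_2 = 0):
  (E0) gamma(0) = phi_1 gamma(1) + phi_2 gamma(2) + c_0
  (E1) gamma(1) = phi_1 gamma(0) + phi_2 gamma(1) + c_1
  (E2) gamma(2) = phi_1 gamma(1) + phi_2 gamma(0)
From (E1): gamma(1) = A gamma(0) + B with
  A = phi_1 / (1 - phi_2) = 0.267 / 0.417 = 0.640288,   B = c_1 / (1 - phi_2) = 2.268 / 0.417 = 5.438849.
Insert (E2) into (E0): gamma(0) (1 - phi_2^2) = phi_1 (1 + phi_2) gamma(1) + c_0.
  phi_1 (1 + phi_2) = (0.267)(1.583) = 0.422661,   1 - phi_2^2 = 0.660111.
Replace gamma(1) by A gamma(0) + B and collect gamma(0):
  gamma(0) [0.660111 - (0.422661)(0.640288)] = (0.422661)(5.438849) + 5.891512
  gamma(0) * 0.389486 = 8.190301
  gamma(0) = 8.190301 / 0.389486 = 21.028469.
  gamma(1) = A gamma(0) + B = (0.640288)(21.028469) + (5.438849) = 18.903121.
Therefore gamma(1) = 18.9031 (to 4 decimal places).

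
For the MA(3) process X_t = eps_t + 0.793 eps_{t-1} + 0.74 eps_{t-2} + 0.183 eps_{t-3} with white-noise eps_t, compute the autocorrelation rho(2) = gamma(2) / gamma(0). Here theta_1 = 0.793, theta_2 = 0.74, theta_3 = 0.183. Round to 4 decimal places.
\rho(2) = 0.4005

For an MA(q) process with theta_0 = 1, the autocovariance is
  gamma(k) = sigma^2 * sum_{i=0..q-k} theta_i * theta_{i+k},
and rho(k) = gamma(k) / gamma(0). Sigma^2 cancels.
  numerator   = (1)*(0.74) + (0.793)*(0.183) = 0.885119.
  denominator = (1)^2 + (0.793)^2 + (0.74)^2 + (0.183)^2 = 2.209938.
  rho(2) = 0.885119 / 2.209938 = 0.4005.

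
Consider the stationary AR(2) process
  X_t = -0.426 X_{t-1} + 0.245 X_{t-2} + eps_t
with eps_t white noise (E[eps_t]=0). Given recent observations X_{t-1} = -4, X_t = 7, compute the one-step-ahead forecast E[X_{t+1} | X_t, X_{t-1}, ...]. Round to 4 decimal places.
E[X_{t+1} \mid \mathcal F_t] = -3.9620

For an AR(p) model X_t = c + sum_i phi_i X_{t-i} + eps_t, the
one-step-ahead conditional mean is
  E[X_{t+1} | X_t, ...] = c + sum_i phi_i X_{t+1-i}.
Substitute known values:
  E[X_{t+1} | ...] = (-0.426) * (7) + (0.245) * (-4)
                   = -3.9620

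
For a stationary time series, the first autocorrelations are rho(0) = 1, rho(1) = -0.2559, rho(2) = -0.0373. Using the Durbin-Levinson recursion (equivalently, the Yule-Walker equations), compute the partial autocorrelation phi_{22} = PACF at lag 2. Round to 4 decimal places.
\phi_{22} = -0.1100

The PACF at lag k is phi_{kk}, the last component of the solution
to the Yule-Walker system G_k phi = r_k where
  (G_k)_{ij} = rho(|i - j|), (r_k)_i = rho(i), i,j = 1..k.
Equivalently, Durbin-Levinson gives phi_{kk} iteratively:
  phi_{11} = rho(1)
  phi_{kk} = [rho(k) - sum_{j=1..k-1} phi_{k-1,j} rho(k-j)]
            / [1 - sum_{j=1..k-1} phi_{k-1,j} rho(j)],
  phi_{k,j} = phi_{k-1,j} - phi_{kk} phi_{k-1,k-j},  j = 1..k-1.
Step k = 1:
  phi_11 = rho(1) = -0.2559.
Step k = 2:
  phi_22 = [rho(2) - phi_11 rho(1)] / [1 - phi_11 rho(1)] = [-0.0373 - (-0.2559)(-0.2559)] / [1 - (-0.2559)(-0.2559)]
         = -0.10278481 / 0.93451519 = -0.11.
Therefore phi_{22} = -0.1100.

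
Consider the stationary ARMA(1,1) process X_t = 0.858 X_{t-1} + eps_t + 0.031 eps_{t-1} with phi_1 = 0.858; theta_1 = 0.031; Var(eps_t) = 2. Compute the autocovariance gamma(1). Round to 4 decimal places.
\gamma(1) = 6.9183

Multiply the model equation by X_{t-k} and take expectations. With theta_0 = psi_0 = 1 and psi_j the MA(infinity) weights, this gives
  gamma(k) - sum_i phi_i gamma(k-i) = c_k,
  c_k = sigma^2 * sum_{j=k..q} theta_j psi_{j-k}   (c_k = 0 for k > q),
using gamma(-m) = gamma(m).
psi-weights needed (psi_j = theta_j + sum_i phi_i psi_{j-i}):
  psi_1 = theta_1 + phi_1 = 0.031 + (0.858) = 0.889
Right-hand sides:
  c_0 = sigma^2 (1 + theta_1 psi_1) = 2 * (1 + (0.031)(0.889)) = 2 * 1.027559 = 2.055118
  c_1 = sigma^2 theta_1 = 2 * (0.031) = 0.062
  c_2 = 0
Equations for k = 0 and k = 1 (AR order 1):
  gamma(0) = phi_1 gamma(1) + c_0
  gamma(1) = phi_1 gamma(0) + c_1
Substituting the second into the first: gamma(0) (1 - phi_1^2) = c_0 + phi_1 c_1, so
  gamma(0) = (c_0 + phi_1 c_1) / (1 - phi_1^2) = (2.055118 + (0.858)(0.062)) / (1 - (0.858)^2) = 2.108314 / 0.263836 = 7.991002.
  gamma(1) = phi_1 gamma(0) + c_1 = (0.858)(7.991002) + (0.062) = 6.91828.
Therefore gamma(1) = 6.9183 (to 4 decimal places).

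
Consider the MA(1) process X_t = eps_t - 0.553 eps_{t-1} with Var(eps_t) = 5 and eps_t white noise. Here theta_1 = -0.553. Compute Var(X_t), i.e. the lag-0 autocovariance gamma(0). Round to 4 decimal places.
\gamma(0) = 6.5290

For an MA(q) process X_t = eps_t + sum_i theta_i eps_{t-i} with
Var(eps_t) = sigma^2, the variance is
  gamma(0) = sigma^2 * (1 + sum_i theta_i^2).
  sum_i theta_i^2 = (-0.553)^2 = 0.305809.
  gamma(0) = 5 * (1 + 0.305809) = 5 * 1.305809 = 6.529045, which rounds to 6.5290.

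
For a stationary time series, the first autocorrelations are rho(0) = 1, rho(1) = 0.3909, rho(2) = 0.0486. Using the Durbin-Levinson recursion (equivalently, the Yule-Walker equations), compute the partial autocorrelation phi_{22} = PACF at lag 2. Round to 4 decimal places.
\phi_{22} = -0.1230

The PACF at lag k is phi_{kk}, the last component of the solution
to the Yule-Walker system G_k phi = r_k where
  (G_k)_{ij} = rho(|i - j|), (r_k)_i = rho(i), i,j = 1..k.
Equivalently, Durbin-Levinson gives phi_{kk} iteratively:
  phi_{11} = rho(1)
  phi_{kk} = [rho(k) - sum_{j=1..k-1} phi_{k-1,j} rho(k-j)]
            / [1 - sum_{j=1..k-1} phi_{k-1,j} rho(j)],
  phi_{k,j} = phi_{k-1,j} - phi_{kk} phi_{k-1,k-j},  j = 1..k-1.
Step k = 1:
  phi_11 = rho(1) = 0.3909.
Step k = 2:
  phi_22 = [rho(2) - phi_11 rho(1)] / [1 - phi_11 rho(1)] = [0.0486 - (0.3909)(0.3909)] / [1 - (0.3909)(0.3909)]
         = -0.10420281 / 0.84719719 = -0.123.
Therefore phi_{22} = -0.1230.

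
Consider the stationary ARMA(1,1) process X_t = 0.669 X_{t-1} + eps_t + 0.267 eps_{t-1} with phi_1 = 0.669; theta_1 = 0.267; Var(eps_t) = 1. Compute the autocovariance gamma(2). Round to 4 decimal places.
\gamma(2) = 1.3360

Multiply the model equation by X_{t-k} and take expectations. With theta_0 = psi_0 = 1 and psi_j the MA(infinity) weights, this gives
  gamma(k) - sum_i phi_i gamma(k-i) = c_k,
  c_k = sigma^2 * sum_{j=k..q} theta_j psi_{j-k}   (c_k = 0 for k > q),
using gamma(-m) = gamma(m).
psi-weights needed (psi_j = theta_j + sum_i phi_i psi_{j-i}):
  psi_1 = theta_1 + phi_1 = 0.267 + (0.669) = 0.936
Right-hand sides:
  c_0 = sigma^2 (1 + theta_1 psi_1) = 1 * (1 + (0.267)(0.936)) = 1 * 1.249912 = 1.249912
  c_1 = sigma^2 theta_1 = 1 * (0.267) = 0.267
  c_2 = 0
Equations for k = 0 and k = 1 (AR order 1):
  gamma(0) = phi_1 gamma(1) + c_0
  gamma(1) = phi_1 gamma(0) + c_1
Substituting the second into the first: gamma(0) (1 - phi_1^2) = c_0 + phi_1 c_1, so
  gamma(0) = (c_0 + phi_1 c_1) / (1 - phi_1^2) = (1.249912 + (0.669)(0.267)) / (1 - (0.669)^2) = 1.428535 / 0.552439 = 2.585869.
  gamma(1) = phi_1 gamma(0) + c_1 = (0.669)(2.585869) + (0.267) = 1.996947.
For k = 2 (> q): gamma(2) = phi_1 gamma(1) = (0.669)(1.996947) = 1.335957.
Therefore gamma(2) = 1.3360 (to 4 decimal places).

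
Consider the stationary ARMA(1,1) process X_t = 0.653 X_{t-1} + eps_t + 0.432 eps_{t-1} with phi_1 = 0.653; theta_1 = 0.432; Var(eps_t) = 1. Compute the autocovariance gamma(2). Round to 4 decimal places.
\gamma(2) = 1.5837

Multiply the model equation by X_{t-k} and take expectations. With theta_0 = psi_0 = 1 and psi_j the MA(infinity) weights, this gives
  gamma(k) - sum_i phi_i gamma(k-i) = c_k,
  c_k = sigma^2 * sum_{j=k..q} theta_j psi_{j-k}   (c_k = 0 for k > q),
using gamma(-m) = gamma(m).
psi-weights needed (psi_j = theta_j + sum_i phi_i psi_{j-i}):
  psi_1 = theta_1 + phi_1 = 0.432 + (0.653) = 1.085
Right-hand sides:
  c_0 = sigma^2 (1 + theta_1 psi_1) = 1 * (1 + (0.432)(1.085)) = 1 * 1.46872 = 1.46872
  c_1 = sigma^2 theta_1 = 1 * (0.432) = 0.432
  c_2 = 0
Equations for k = 0 and k = 1 (AR order 1):
  gamma(0) = phi_1 gamma(1) + c_0
  gamma(1) = phi_1 gamma(0) + c_1
Substituting the second into the first: gamma(0) (1 - phi_1^2) = c_0 + phi_1 c_1, so
  gamma(0) = (c_0 + phi_1 c_1) / (1 - phi_1^2) = (1.46872 + (0.653)(0.432)) / (1 - (0.653)^2) = 1.750816 / 0.573591 = 3.052377.
  gamma(1) = phi_1 gamma(0) + c_1 = (0.653)(3.052377) + (0.432) = 2.425202.
For k = 2 (> q): gamma(2) = phi_1 gamma(1) = (0.653)(2.425202) = 1.583657.
Therefore gamma(2) = 1.5837 (to 4 decimal places).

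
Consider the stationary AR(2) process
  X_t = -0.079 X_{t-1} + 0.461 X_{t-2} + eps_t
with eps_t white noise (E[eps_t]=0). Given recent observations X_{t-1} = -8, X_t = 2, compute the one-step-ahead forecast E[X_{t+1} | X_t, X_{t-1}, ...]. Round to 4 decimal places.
E[X_{t+1} \mid \mathcal F_t] = -3.8460

For an AR(p) model X_t = c + sum_i phi_i X_{t-i} + eps_t, the
one-step-ahead conditional mean is
  E[X_{t+1} | X_t, ...] = c + sum_i phi_i X_{t+1-i}.
Substitute known values:
  E[X_{t+1} | ...] = (-0.079) * (2) + (0.461) * (-8)
                   = -3.8460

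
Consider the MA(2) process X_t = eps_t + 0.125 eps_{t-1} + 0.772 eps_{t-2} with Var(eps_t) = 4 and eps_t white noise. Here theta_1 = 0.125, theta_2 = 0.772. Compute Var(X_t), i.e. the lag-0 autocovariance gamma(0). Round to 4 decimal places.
\gamma(0) = 6.4464

For an MA(q) process X_t = eps_t + sum_i theta_i eps_{t-i} with
Var(eps_t) = sigma^2, the variance is
  gamma(0) = sigma^2 * (1 + sum_i theta_i^2).
  sum_i theta_i^2 = (0.125)^2 + (0.772)^2 = 0.015625 + 0.595984 = 0.611609.
  gamma(0) = 4 * (1 + 0.611609) = 4 * 1.611609 = 6.446436, which rounds to 6.4464.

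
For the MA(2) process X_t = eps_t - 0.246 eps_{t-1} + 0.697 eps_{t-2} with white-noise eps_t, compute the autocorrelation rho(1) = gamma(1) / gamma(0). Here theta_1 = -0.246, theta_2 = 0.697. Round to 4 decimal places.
\rho(1) = -0.2700

For an MA(q) process with theta_0 = 1, the autocovariance is
  gamma(k) = sigma^2 * sum_{i=0..q-k} theta_i * theta_{i+k},
and rho(k) = gamma(k) / gamma(0). Sigma^2 cancels.
  numerator   = (1)*(-0.246) + (-0.246)*(0.697) = -0.417462.
  denominator = (1)^2 + (-0.246)^2 + (0.697)^2 = 1.546325.
  rho(1) = -0.417462 / 1.546325 = -0.2700.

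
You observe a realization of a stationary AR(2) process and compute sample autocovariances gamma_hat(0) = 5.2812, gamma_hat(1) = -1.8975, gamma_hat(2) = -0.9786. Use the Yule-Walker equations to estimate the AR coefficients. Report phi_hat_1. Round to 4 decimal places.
\hat\phi_{1} = -0.4890

The Yule-Walker equations for an AR(p) process read, in matrix form,
  Gamma_p phi = r_p,   with   (Gamma_p)_{ij} = gamma(|i - j|),
                       (r_p)_i = gamma(i),   i,j = 1..p.
Substitute the sample gammas (Toeplitz matrix and right-hand side of size 2):
  Gamma_p = [[5.2812, -1.8975], [-1.8975, 5.2812]]
  r_p     = [-1.8975, -0.9786]
Written out:
  5.2812 phi_1 - 1.8975 phi_2 = -1.8975
  -1.8975 phi_1 + 5.2812 phi_2 = -0.9786
Solve by Cramer's rule:
  det = gamma(0)^2 - gamma(1)^2 = (5.2812)^2 - (-1.8975)^2 = 27.89107344 - 3.60050625 = 24.29056719
  phi_hat_1 = [gamma(1) gamma(0) - gamma(1) gamma(2)] / det = [(-1.8975)(5.2812) - (-1.8975)(-0.9786)] / 24.29056719 = -11.8779705 / 24.29056719 = -0.489
  phi_hat_2 = [gamma(0) gamma(2) - gamma(1)^2] / det = [(5.2812)(-0.9786) - (-1.8975)^2] / 24.29056719 = -8.76868857 / 24.29056719 = -0.361
So phi_hat = [-0.4890, -0.3610].
Therefore phi_hat_1 = -0.4890.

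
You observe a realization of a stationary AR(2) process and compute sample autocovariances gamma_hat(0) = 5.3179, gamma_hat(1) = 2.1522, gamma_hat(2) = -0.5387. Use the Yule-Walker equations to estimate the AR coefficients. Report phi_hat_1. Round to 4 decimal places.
\hat\phi_{1} = 0.5330

The Yule-Walker equations for an AR(p) process read, in matrix form,
  Gamma_p phi = r_p,   with   (Gamma_p)_{ij} = gamma(|i - j|),
                       (r_p)_i = gamma(i),   i,j = 1..p.
Substitute the sample gammas (Toeplitz matrix and right-hand side of size 2):
  Gamma_p = [[5.3179, 2.1522], [2.1522, 5.3179]]
  r_p     = [2.1522, -0.5387]
Written out:
  5.3179 phi_1 + 2.1522 phi_2 = 2.1522
  2.1522 phi_1 + 5.3179 phi_2 = -0.5387
Solve by Cramer's rule:
  det = gamma(0)^2 - gamma(1)^2 = (5.3179)^2 - (2.1522)^2 = 28.28006041 - 4.63196484 = 23.64809557
  phi_hat_1 = [gamma(1) gamma(0) - gamma(1) gamma(2)] / det = [(2.1522)(5.3179) - (2.1522)(-0.5387)] / 23.64809557 = 12.60457452 / 23.64809557 = 0.533
  phi_hat_2 = [gamma(0) gamma(2) - gamma(1)^2] / det = [(5.3179)(-0.5387) - (2.1522)^2] / 23.64809557 = -7.49671757 / 23.64809557 = -0.317
So phi_hat = [0.5330, -0.3170].
Therefore phi_hat_1 = 0.5330.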